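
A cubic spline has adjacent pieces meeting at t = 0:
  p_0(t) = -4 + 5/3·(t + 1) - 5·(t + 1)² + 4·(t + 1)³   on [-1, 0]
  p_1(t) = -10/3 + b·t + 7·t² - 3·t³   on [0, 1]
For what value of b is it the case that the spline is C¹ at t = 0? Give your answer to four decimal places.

p_0'(t) = 5/3 - 10·(t + 1) + 12·(t + 1)², so p_0'(0) = 11/3. On the right, p_1'(0) = b, so b = 11/3.

3.6667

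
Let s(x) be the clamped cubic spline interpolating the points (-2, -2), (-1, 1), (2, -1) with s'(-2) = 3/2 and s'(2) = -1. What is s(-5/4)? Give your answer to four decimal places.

Put m_i = s'' at the i-th knot. Here h = (1, 3) and Δ = (3, -2/3), so the interior equations h_(i-1)·m_(i-1) + 2(h_(i-1)+h_i)·m_i + h_i·m_(i+1) = 6(Δ_i − Δ_(i-1)) read
  1·m_0 + 8·m_1 + 3·m_2 = 6(Δ_1 - Δ_0) = -22
Clamped end conditions give two more equations: 2h_0·m_0 + h_0·m_1 = 6(Δ_0 - s'(-2)) = 9 and h_1·m_1 + 2h_1·m_2 = 6(s'(2) - Δ_1) = -2.
Solving the tridiagonal system: m_0 = 53/8, m_1 = -17/4, m_2 = 43/24.
On [-2, -1], s(x) = -2 + 3/2·(x + 2) + 53/16·(x + 2)² - 29/16·(x + 2)³.
With (x + 2) = 3/4: s(-5/4) = 229/1024.

0.2236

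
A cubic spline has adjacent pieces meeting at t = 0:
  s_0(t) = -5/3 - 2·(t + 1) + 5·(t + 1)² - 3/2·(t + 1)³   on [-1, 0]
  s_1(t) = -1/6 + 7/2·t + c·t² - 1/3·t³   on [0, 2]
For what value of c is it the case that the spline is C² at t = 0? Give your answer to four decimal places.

0.5000

s_0''(t) = 10 - 9·(t + 1), so s_0''(0) = 1. On the right, s_1''(0) = 2c, so c = 1/2.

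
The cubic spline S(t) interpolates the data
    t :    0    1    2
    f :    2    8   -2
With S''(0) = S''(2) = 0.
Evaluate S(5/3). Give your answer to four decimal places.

2.5185

Put M_i = S'' at the i-th knot. Here h = (1, 1) and Δ = (6, -10), so the interior equations h_(i-1)·M_(i-1) + 2(h_(i-1)+h_i)·M_i + h_i·M_(i+1) = 6(Δ_i − Δ_(i-1)) read
  1·M_0 + 4·M_1 + 1·M_2 = 6(Δ_1 - Δ_0) = -96
Natural end conditions: M_0 = M_2 = 0.
Forward elimination and back-substitution give M_0 = 0, M_1 = -24, M_2 = 0.
On [1, 2], S(t) = 8 - 2·(t - 1) - 12·(t - 1)² + 4·(t - 1)³.
With (t - 1) = 2/3: S(5/3) = 68/27.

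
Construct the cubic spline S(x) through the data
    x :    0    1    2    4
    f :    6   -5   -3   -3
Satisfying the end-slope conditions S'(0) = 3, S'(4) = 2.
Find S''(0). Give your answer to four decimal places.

-60.7273

Put M_i = S'' at the i-th knot. Here h = (1, 1, 2) and Δ = (-11, 2, 0), so the interior equations h_(i-1)·M_(i-1) + 2(h_(i-1)+h_i)·M_i + h_i·M_(i+1) = 6(Δ_i − Δ_(i-1)) read
  1·M_0 + 4·M_1 + 1·M_2 = 6(Δ_1 - Δ_0) = 78
  1·M_1 + 6·M_2 + 2·M_3 = 6(Δ_2 - Δ_1) = -12
Clamped end conditions give two more equations: 2h_0·M_0 + h_0·M_1 = 6(Δ_0 - S'(0)) = -84 and h_2·M_2 + 2h_2·M_3 = 6(S'(4) - Δ_2) = 12.
Solving the tridiagonal system: M_0 = -668/11, M_1 = 412/11, M_2 = -122/11, M_3 = 94/11.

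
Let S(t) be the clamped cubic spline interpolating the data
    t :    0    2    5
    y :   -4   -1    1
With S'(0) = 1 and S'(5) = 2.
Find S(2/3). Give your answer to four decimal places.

With m_i denoting the second derivative at x_i, h_i = 2, 3, and Δ_i = (y_(i+1) − y_i)/h_i = 3/2, 2/3:
  2·m_0 + 10·m_1 + 3·m_2 = 6(Δ_1 - Δ_0) = -5
Clamped end conditions give two more equations: 2h_0·m_0 + h_0·m_1 = 6(Δ_0 - S'(0)) = 3 and h_1·m_1 + 2h_1·m_2 = 6(S'(5) - Δ_1) = 8.
Forward elimination and back-substitution give m_0 = 29/20, m_1 = -7/5, m_2 = 61/30.
On [0, 2], S(t) = -4 + 1·t + 29/40·t² - 19/80·t³.
With t = 2/3: S(2/3) = -416/135.

-3.0815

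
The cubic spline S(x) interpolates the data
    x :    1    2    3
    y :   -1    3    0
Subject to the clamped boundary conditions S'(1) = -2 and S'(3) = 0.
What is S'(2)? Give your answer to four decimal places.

Put σ_i = S'' at the i-th knot. Here h = (1, 1) and Δ = (4, -3), so the interior equations h_(i-1)·σ_(i-1) + 2(h_(i-1)+h_i)·σ_i + h_i·σ_(i+1) = 6(Δ_i − Δ_(i-1)) read
  1·σ_0 + 4·σ_1 + 1·σ_2 = 6(Δ_1 - Δ_0) = -42
Clamped end conditions give two more equations: 2h_0·σ_0 + h_0·σ_1 = 6(Δ_0 - S'(1)) = 36 and h_1·σ_1 + 2h_1·σ_2 = 6(S'(3) - Δ_1) = 18.
Forward elimination and back-substitution give σ_0 = 59/2, σ_1 = -23, σ_2 = 41/2.
On [2, 3], S'(x) = b_1 + 2c_1·(x - 2) + 3d_1·(x - 2)² with b_1 = Δ_1 - h_1(2σ_1 + σ_2)/6 = 5/4, c_1 = σ_1/2 = -23/2, d_1 = (σ_2 - σ_1)/(6h_1) = 29/4. So S'(2) = 5/4.

1.2500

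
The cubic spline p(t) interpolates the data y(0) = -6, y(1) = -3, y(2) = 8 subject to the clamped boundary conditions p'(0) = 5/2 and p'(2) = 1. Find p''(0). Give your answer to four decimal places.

-11.2500

Put M_i = p'' at the i-th knot. Here h = (1, 1) and Δ = (3, 11), so the interior equations h_(i-1)·M_(i-1) + 2(h_(i-1)+h_i)·M_i + h_i·M_(i+1) = 6(Δ_i − Δ_(i-1)) read
  1·M_0 + 4·M_1 + 1·M_2 = 6(Δ_1 - Δ_0) = 48
Clamped end conditions give two more equations: 2h_0·M_0 + h_0·M_1 = 6(Δ_0 - p'(0)) = 3 and h_1·M_1 + 2h_1·M_2 = 6(p'(2) - Δ_1) = -60.
Solving the tridiagonal system: M_0 = -45/4, M_1 = 51/2, M_2 = -171/4.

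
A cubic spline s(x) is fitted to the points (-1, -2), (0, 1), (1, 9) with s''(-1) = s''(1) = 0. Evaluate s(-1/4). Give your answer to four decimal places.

-0.1602

Let M_i = s''(x_i). Step sizes h_i = 1, 1; slopes of the chords Δ_i = (y_(i+1) - y_i)/h_i = 3, 8.
  1·M_0 + 4·M_1 + 1·M_2 = 6(Δ_1 - Δ_0) = 30
Natural end conditions: M_0 = M_2 = 0.
Solving the tridiagonal system: M_0 = 0, M_1 = 15/2, M_2 = 0.
On [-1, 0], s(x) = -2 + 7/4·(x + 1) + 0·(x + 1)² + 5/4·(x + 1)³.
With (x + 1) = 3/4: s(-1/4) = -41/256.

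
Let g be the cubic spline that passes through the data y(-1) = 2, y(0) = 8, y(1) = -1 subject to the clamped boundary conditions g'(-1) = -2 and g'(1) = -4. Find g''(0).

-43

Write M_i for g''(x_i). With h_i = 1, 1 and divided differences Δ_i = 6, -9, the continuity of g' gives the tridiagonal system
  1·M_0 + 4·M_1 + 1·M_2 = 6(Δ_1 - Δ_0) = -90
Clamped end conditions give two more equations: 2h_0·M_0 + h_0·M_1 = 6(Δ_0 - g'(-1)) = 48 and h_1·M_1 + 2h_1·M_2 = 6(g'(1) - Δ_1) = 30.
Hence M_0 = 91/2, M_1 = -43, M_2 = 73/2.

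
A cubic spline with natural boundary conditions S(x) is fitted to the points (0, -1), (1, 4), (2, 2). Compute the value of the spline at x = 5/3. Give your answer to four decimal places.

3.1852

Write M_i for S''(x_i). With h_i = 1, 1 and divided differences Δ_i = 5, -2, the continuity of S' gives the tridiagonal system
  1·M_0 + 4·M_1 + 1·M_2 = 6(Δ_1 - Δ_0) = -42
Natural end conditions: M_0 = M_2 = 0.
Solving the tridiagonal system: M_0 = 0, M_1 = -21/2, M_2 = 0.
On [1, 2], S(x) = 4 + 3/2·(x - 1) - 21/4·(x - 1)² + 7/4·(x - 1)³.
With (x - 1) = 2/3: S(5/3) = 86/27.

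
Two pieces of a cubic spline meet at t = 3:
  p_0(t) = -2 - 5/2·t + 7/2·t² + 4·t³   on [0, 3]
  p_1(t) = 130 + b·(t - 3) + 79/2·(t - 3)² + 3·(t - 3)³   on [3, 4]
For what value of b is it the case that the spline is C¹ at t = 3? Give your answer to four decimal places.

p_0'(t) = -5/2 + 7·t + 12·t², so p_0'(3) = 253/2. On the right, p_1'(3) = b, so b = 253/2.

126.5000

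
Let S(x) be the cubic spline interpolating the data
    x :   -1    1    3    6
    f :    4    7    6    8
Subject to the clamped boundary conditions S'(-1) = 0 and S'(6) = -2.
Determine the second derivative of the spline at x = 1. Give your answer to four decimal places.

Let σ_i = S''(x_i). Step sizes h_i = 2, 2, 3; slopes of the chords Δ_i = (y_(i+1) - y_i)/h_i = 3/2, -1/2, 2/3.
  2·σ_0 + 8·σ_1 + 2·σ_2 = 6(Δ_1 - Δ_0) = -12
  2·σ_1 + 10·σ_2 + 3·σ_3 = 6(Δ_2 - Δ_1) = 7
Clamped end conditions give two more equations: 2h_0·σ_0 + h_0·σ_1 = 6(Δ_0 - S'(-1)) = 9 and h_2·σ_2 + 2h_2·σ_3 = 6(S'(6) - Δ_2) = -16.
Hence σ_0 = 140/37, σ_1 = -227/74, σ_2 = 92/37, σ_3 = -434/111.

-3.0676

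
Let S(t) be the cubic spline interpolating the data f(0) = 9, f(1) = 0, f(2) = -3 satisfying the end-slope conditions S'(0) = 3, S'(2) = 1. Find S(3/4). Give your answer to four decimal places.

2.9531

With m_i denoting the second derivative at x_i, h_i = 1, 1, and Δ_i = (y_(i+1) − y_i)/h_i = -9, -3:
  1·m_0 + 4·m_1 + 1·m_2 = 6(Δ_1 - Δ_0) = 36
Clamped end conditions give two more equations: 2h_0·m_0 + h_0·m_1 = 6(Δ_0 - S'(0)) = -72 and h_1·m_1 + 2h_1·m_2 = 6(S'(2) - Δ_1) = 24.
Forward elimination and back-substitution give m_0 = -46, m_1 = 20, m_2 = 2.
On [0, 1], S(t) = 9 + 3·t - 23·t² + 11·t³.
With t = 3/4: S(3/4) = 189/64.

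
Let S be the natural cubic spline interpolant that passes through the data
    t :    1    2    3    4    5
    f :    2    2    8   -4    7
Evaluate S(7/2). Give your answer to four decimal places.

1.8728

With M_i denoting the second derivative at x_i, h_i = 1, 1, 1, 1, and Δ_i = (y_(i+1) − y_i)/h_i = 0, 6, -12, 11:
  1·M_0 + 4·M_1 + 1·M_2 = 6(Δ_1 - Δ_0) = 36
  1·M_1 + 4·M_2 + 1·M_3 = 6(Δ_2 - Δ_1) = -108
  1·M_2 + 4·M_3 + 1·M_4 = 6(Δ_3 - Δ_2) = 138
Natural end conditions: M_0 = M_4 = 0.
Solving the tridiagonal system: M_0 = 0, M_1 = 555/28, M_2 = -303/7, M_3 = 1269/28, M_4 = 0.
On [3, 4], S(t) = 8 - 41/8·(t - 3) - 303/14·(t - 3)² + 827/56·(t - 3)³.
With (t - 3) = 1/2: S(7/2) = 839/448.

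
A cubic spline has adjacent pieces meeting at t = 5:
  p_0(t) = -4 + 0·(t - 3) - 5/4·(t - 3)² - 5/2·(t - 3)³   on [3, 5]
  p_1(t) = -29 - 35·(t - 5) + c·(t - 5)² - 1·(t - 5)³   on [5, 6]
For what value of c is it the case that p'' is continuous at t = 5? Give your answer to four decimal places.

p_0''(t) = -5/2 - 15·(t - 3), so p_0''(5) = -65/2. On the right, p_1''(5) = 2c, so c = -65/4.

-16.2500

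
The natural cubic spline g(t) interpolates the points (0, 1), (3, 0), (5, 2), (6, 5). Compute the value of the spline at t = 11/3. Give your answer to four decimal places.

0.1940

Write m_i for g''(x_i). With h_i = 3, 2, 1 and divided differences Δ_i = -1/3, 1, 3, the continuity of g' gives the tridiagonal system
  3·m_0 + 10·m_1 + 2·m_2 = 6(Δ_1 - Δ_0) = 8
  2·m_1 + 6·m_2 + 1·m_3 = 6(Δ_2 - Δ_1) = 12
Natural end conditions: m_0 = m_3 = 0.
Hence m_0 = 0, m_1 = 3/7, m_2 = 13/7, m_3 = 0.
On [3, 5], g(t) = 0 + 2/21·(t - 3) + 3/14·(t - 3)² + 5/42·(t - 3)³.
With (t - 3) = 2/3: g(11/3) = 110/567.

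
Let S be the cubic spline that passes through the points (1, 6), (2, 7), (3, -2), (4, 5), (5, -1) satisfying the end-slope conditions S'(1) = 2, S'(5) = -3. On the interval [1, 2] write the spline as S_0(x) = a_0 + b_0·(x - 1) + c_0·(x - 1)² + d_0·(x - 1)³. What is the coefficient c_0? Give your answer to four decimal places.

5.4286

Let σ_i = S''(x_i). Step sizes h_i = 1, 1, 1, 1; slopes of the chords Δ_i = (y_(i+1) - y_i)/h_i = 1, -9, 7, -6.
  1·σ_0 + 4·σ_1 + 1·σ_2 = 6(Δ_1 - Δ_0) = -60
  1·σ_1 + 4·σ_2 + 1·σ_3 = 6(Δ_2 - Δ_1) = 96
  1·σ_2 + 4·σ_3 + 1·σ_4 = 6(Δ_3 - Δ_2) = -78
Clamped end conditions give two more equations: 2h_0·σ_0 + h_0·σ_1 = 6(Δ_0 - S'(1)) = -6 and h_3·σ_3 + 2h_3·σ_4 = 6(S'(5) - Δ_3) = 18.
Solving the tridiagonal system: σ_0 = 76/7, σ_1 = -194/7, σ_2 = 40, σ_3 = -254/7, σ_4 = 190/7.
On [1, 2], with S_0(x) = a_0 + b_0·(x - 1) + c_0·(x - 1)² + d_0·(x - 1)³: c_0 = σ_0/2 = 38/7, d_0 = (σ_1 - σ_0)/(6h_0) = -45/7, b_0 = Δ_0 - h_0(2σ_0 + σ_1)/6 = 2.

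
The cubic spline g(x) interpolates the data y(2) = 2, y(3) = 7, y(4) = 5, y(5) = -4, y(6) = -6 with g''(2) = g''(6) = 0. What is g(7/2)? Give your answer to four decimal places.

7.2188

Let M_i = g''(x_i). Step sizes h_i = 1, 1, 1, 1; slopes of the chords Δ_i = (y_(i+1) - y_i)/h_i = 5, -2, -9, -2.
  1·M_0 + 4·M_1 + 1·M_2 = 6(Δ_1 - Δ_0) = -42
  1·M_1 + 4·M_2 + 1·M_3 = 6(Δ_2 - Δ_1) = -42
  1·M_2 + 4·M_3 + 1·M_4 = 6(Δ_3 - Δ_2) = 42
Natural end conditions: M_0 = M_4 = 0.
Forward elimination and back-substitution give M_0 = 0, M_1 = -15/2, M_2 = -12, M_3 = 27/2, M_4 = 0.
On [3, 4], g(x) = 7 + 5/2·(x - 3) - 15/4·(x - 3)² - 3/4·(x - 3)³.
With (x - 3) = 1/2: g(7/2) = 231/32.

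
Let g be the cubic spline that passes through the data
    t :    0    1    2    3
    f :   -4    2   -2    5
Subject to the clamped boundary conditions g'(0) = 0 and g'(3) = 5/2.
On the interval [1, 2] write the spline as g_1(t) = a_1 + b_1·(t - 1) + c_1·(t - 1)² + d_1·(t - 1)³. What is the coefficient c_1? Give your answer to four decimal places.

-15.6667

Put M_i = g'' at the i-th knot. Here h = (1, 1, 1) and Δ = (6, -4, 7), so the interior equations h_(i-1)·M_(i-1) + 2(h_(i-1)+h_i)·M_i + h_i·M_(i+1) = 6(Δ_i − Δ_(i-1)) read
  1·M_0 + 4·M_1 + 1·M_2 = 6(Δ_1 - Δ_0) = -60
  1·M_1 + 4·M_2 + 1·M_3 = 6(Δ_2 - Δ_1) = 66
Clamped end conditions give two more equations: 2h_0·M_0 + h_0·M_1 = 6(Δ_0 - g'(0)) = 36 and h_2·M_2 + 2h_2·M_3 = 6(g'(3) - Δ_2) = -27.
Solving the tridiagonal system: M_0 = 101/3, M_1 = -94/3, M_2 = 95/3, M_3 = -88/3.
On [1, 2], with g_1(t) = a_1 + b_1·(t - 1) + c_1·(t - 1)² + d_1·(t - 1)³: c_1 = M_1/2 = -47/3, d_1 = (M_2 - M_1)/(6h_1) = 21/2, b_1 = Δ_1 - h_1(2M_1 + M_2)/6 = 7/6.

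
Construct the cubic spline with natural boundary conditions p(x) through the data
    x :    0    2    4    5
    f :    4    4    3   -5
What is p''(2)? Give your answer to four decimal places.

Let M_i = p''(x_i). Step sizes h_i = 2, 2, 1; slopes of the chords Δ_i = (y_(i+1) - y_i)/h_i = 0, -1/2, -8.
  2·M_0 + 8·M_1 + 2·M_2 = 6(Δ_1 - Δ_0) = -3
  2·M_1 + 6·M_2 + 1·M_3 = 6(Δ_2 - Δ_1) = -45
Natural end conditions: M_0 = M_3 = 0.
Forward elimination and back-substitution give M_0 = 0, M_1 = 18/11, M_2 = -177/22, M_3 = 0.

1.6364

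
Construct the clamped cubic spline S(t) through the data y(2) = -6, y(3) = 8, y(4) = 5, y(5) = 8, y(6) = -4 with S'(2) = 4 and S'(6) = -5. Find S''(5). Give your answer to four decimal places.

Put M_i = S'' at the i-th knot. Here h = (1, 1, 1, 1) and Δ = (14, -3, 3, -12), so the interior equations h_(i-1)·M_(i-1) + 2(h_(i-1)+h_i)·M_i + h_i·M_(i+1) = 6(Δ_i − Δ_(i-1)) read
  1·M_0 + 4·M_1 + 1·M_2 = 6(Δ_1 - Δ_0) = -102
  1·M_1 + 4·M_2 + 1·M_3 = 6(Δ_2 - Δ_1) = 36
  1·M_2 + 4·M_3 + 1·M_4 = 6(Δ_3 - Δ_2) = -90
Clamped end conditions give two more equations: 2h_0·M_0 + h_0·M_1 = 6(Δ_0 - S'(2)) = 60 and h_3·M_3 + 2h_3·M_4 = 6(S'(6) - Δ_3) = 42.
Solving the tridiagonal system: M_0 = 213/4, M_1 = -93/2, M_2 = 123/4, M_3 = -81/2, M_4 = 165/4.

-40.5000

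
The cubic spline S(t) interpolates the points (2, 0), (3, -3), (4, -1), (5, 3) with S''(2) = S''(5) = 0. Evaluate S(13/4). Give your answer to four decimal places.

-2.9406

Write M_i for S''(x_i). With h_i = 1, 1, 1 and divided differences Δ_i = -3, 2, 4, the continuity of S' gives the tridiagonal system
  1·M_0 + 4·M_1 + 1·M_2 = 6(Δ_1 - Δ_0) = 30
  1·M_1 + 4·M_2 + 1·M_3 = 6(Δ_2 - Δ_1) = 12
Natural end conditions: M_0 = M_3 = 0.
Forward elimination and back-substitution give M_0 = 0, M_1 = 36/5, M_2 = 6/5, M_3 = 0.
On [3, 4], S(t) = -3 - 3/5·(t - 3) + 18/5·(t - 3)² - 1·(t - 3)³.
With (t - 3) = 1/4: S(13/4) = -941/320.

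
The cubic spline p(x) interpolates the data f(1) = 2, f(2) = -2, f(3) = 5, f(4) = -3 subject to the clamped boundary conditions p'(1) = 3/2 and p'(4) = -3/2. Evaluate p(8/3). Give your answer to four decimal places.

Write m_i for p''(x_i). With h_i = 1, 1, 1 and divided differences Δ_i = -4, 7, -8, the continuity of p' gives the tridiagonal system
  1·m_0 + 4·m_1 + 1·m_2 = 6(Δ_1 - Δ_0) = 66
  1·m_1 + 4·m_2 + 1·m_3 = 6(Δ_2 - Δ_1) = -90
Clamped end conditions give two more equations: 2h_0·m_0 + h_0·m_1 = 6(Δ_0 - p'(1)) = -33 and h_2·m_2 + 2h_2·m_3 = 6(p'(4) - Δ_2) = 39.
Hence m_0 = -171/5, m_1 = 177/5, m_2 = -207/5, m_3 = 201/5.
On [2, 3], p(x) = -2 + 21/10·(x - 2) + 177/10·(x - 2)² - 64/5·(x - 2)³.
With (x - 2) = 2/3: p(8/3) = 469/135.

3.4741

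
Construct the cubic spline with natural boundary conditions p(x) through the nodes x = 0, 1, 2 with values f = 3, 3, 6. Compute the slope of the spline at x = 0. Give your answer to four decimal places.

-0.7500

Let M_i = p''(x_i). Step sizes h_i = 1, 1; slopes of the chords Δ_i = (y_(i+1) - y_i)/h_i = 0, 3.
  1·M_0 + 4·M_1 + 1·M_2 = 6(Δ_1 - Δ_0) = 18
Natural end conditions: M_0 = M_2 = 0.
Solving the tridiagonal system: M_0 = 0, M_1 = 9/2, M_2 = 0.
On [0, 1], p'(x) = b_0 + 2c_0·x + 3d_0·x² with b_0 = Δ_0 - h_0(2M_0 + M_1)/6 = -3/4, c_0 = M_0/2 = 0, d_0 = (M_1 - M_0)/(6h_0) = 3/4. So p'(0) = -3/4.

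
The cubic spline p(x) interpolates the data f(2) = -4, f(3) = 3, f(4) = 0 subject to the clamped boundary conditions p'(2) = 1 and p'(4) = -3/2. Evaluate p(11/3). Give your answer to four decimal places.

Let M_i = p''(x_i). Step sizes h_i = 1, 1; slopes of the chords Δ_i = (y_(i+1) - y_i)/h_i = 7, -3.
  1·M_0 + 4·M_1 + 1·M_2 = 6(Δ_1 - Δ_0) = -60
Clamped end conditions give two more equations: 2h_0·M_0 + h_0·M_1 = 6(Δ_0 - p'(2)) = 36 and h_1·M_1 + 2h_1·M_2 = 6(p'(4) - Δ_1) = 9.
Solving the tridiagonal system: M_0 = 127/4, M_1 = -55/2, M_2 = 73/4.
On [3, 4], p(x) = 3 + 25/8·(x - 3) - 55/4·(x - 3)² + 61/8·(x - 3)³.
With (x - 3) = 2/3: p(11/3) = 133/108.

1.2315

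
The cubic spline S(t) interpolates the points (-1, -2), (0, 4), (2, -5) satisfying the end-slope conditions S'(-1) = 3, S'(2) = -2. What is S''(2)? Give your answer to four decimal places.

Put M_i = S'' at the i-th knot. Here h = (1, 2) and Δ = (6, -9/2), so the interior equations h_(i-1)·M_(i-1) + 2(h_(i-1)+h_i)·M_i + h_i·M_(i+1) = 6(Δ_i − Δ_(i-1)) read
  1·M_0 + 6·M_1 + 2·M_2 = 6(Δ_1 - Δ_0) = -63
Clamped end conditions give two more equations: 2h_0·M_0 + h_0·M_1 = 6(Δ_0 - S'(-1)) = 18 and h_1·M_1 + 2h_1·M_2 = 6(S'(2) - Δ_1) = 15.
Solving the tridiagonal system: M_0 = 107/6, M_1 = -53/3, M_2 = 151/12.

12.5833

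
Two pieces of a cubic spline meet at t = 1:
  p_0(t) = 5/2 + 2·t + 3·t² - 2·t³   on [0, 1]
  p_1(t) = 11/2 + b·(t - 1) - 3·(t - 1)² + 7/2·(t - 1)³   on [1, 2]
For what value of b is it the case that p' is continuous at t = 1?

2

p_0'(t) = 2 + 6·t - 6·t², so p_0'(1) = 2. On the right, p_1'(1) = b, so b = 2.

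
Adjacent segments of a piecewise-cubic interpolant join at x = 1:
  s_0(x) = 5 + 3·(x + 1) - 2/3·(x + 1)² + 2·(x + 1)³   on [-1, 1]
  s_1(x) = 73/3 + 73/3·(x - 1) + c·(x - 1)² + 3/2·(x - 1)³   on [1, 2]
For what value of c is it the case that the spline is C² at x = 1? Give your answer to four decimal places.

s_0''(x) = -4/3 + 12·(x + 1), so s_0''(1) = 68/3. On the right, s_1''(1) = 2c, so c = 34/3.

11.3333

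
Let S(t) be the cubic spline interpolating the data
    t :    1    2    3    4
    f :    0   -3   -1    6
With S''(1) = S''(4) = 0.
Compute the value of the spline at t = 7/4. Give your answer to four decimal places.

-2.5781

Put m_i = S'' at the i-th knot. Here h = (1, 1, 1) and Δ = (-3, 2, 7), so the interior equations h_(i-1)·m_(i-1) + 2(h_(i-1)+h_i)·m_i + h_i·m_(i+1) = 6(Δ_i − Δ_(i-1)) read
  1·m_0 + 4·m_1 + 1·m_2 = 6(Δ_1 - Δ_0) = 30
  1·m_1 + 4·m_2 + 1·m_3 = 6(Δ_2 - Δ_1) = 30
Natural end conditions: m_0 = m_3 = 0.
Solving: m_0 = 0, m_1 = 6, m_2 = 6, m_3 = 0.
On [1, 2], S(t) = 0 - 4·(t - 1) + 0·(t - 1)² + 1·(t - 1)³.
With (t - 1) = 3/4: S(7/4) = -165/64.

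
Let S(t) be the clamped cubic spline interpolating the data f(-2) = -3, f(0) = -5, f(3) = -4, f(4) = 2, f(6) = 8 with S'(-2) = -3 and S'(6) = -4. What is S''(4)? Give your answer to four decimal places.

-0.3627

Write σ_i for S''(x_i). With h_i = 2, 3, 1, 2 and divided differences Δ_i = -1, 1/3, 6, 3, the continuity of S' gives the tridiagonal system
  2·σ_0 + 10·σ_1 + 3·σ_2 = 6(Δ_1 - Δ_0) = 8
  3·σ_1 + 8·σ_2 + 1·σ_3 = 6(Δ_2 - Δ_1) = 34
  1·σ_2 + 6·σ_3 + 2·σ_4 = 6(Δ_3 - Δ_2) = -18
Clamped end conditions give two more equations: 2h_0·σ_0 + h_0·σ_1 = 6(Δ_0 - S'(-2)) = 12 and h_3·σ_3 + 2h_3·σ_4 = 6(S'(6) - Δ_3) = -42.
Solving the tridiagonal system: σ_0 = 251/68, σ_1 = -47/34, σ_2 = 491/102, σ_3 = -37/102, σ_4 = -2105/204.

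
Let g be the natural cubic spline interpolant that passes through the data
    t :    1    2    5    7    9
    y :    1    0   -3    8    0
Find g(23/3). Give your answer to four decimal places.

Put M_i = g'' at the i-th knot. Here h = (1, 3, 2, 2) and Δ = (-1, -1, 11/2, -4), so the interior equations h_(i-1)·M_(i-1) + 2(h_(i-1)+h_i)·M_i + h_i·M_(i+1) = 6(Δ_i − Δ_(i-1)) read
  1·M_0 + 8·M_1 + 3·M_2 = 6(Δ_1 - Δ_0) = 0
  3·M_1 + 10·M_2 + 2·M_3 = 6(Δ_2 - Δ_1) = 39
  2·M_2 + 8·M_3 + 2·M_4 = 6(Δ_3 - Δ_2) = -57
Natural end conditions: M_0 = M_4 = 0.
Solving: M_0 = 0, M_1 = -639/268, M_2 = 426/67, M_3 = -4671/536, M_4 = 0.
On [7, 9], g(t) = 8 + 485/268·(t - 7) - 4671/1072·(t - 7)² + 1557/2144·(t - 7)³.
With (t - 7) = 2/3: g(23/3) = 1003/134.

7.4851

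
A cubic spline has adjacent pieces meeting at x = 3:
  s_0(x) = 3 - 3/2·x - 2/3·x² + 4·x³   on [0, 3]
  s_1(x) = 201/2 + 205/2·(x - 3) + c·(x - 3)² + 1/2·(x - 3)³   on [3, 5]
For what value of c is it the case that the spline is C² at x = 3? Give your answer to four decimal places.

35.3333

s_0''(x) = -4/3 + 24·x, so s_0''(3) = 212/3. On the right, s_1''(3) = 2c, so c = 106/3.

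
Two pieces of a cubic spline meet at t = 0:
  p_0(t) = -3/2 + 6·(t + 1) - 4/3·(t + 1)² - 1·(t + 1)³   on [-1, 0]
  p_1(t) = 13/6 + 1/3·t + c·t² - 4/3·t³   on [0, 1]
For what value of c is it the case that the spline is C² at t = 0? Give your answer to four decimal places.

-4.3333

p_0''(t) = -8/3 - 6·(t + 1), so p_0''(0) = -26/3. On the right, p_1''(0) = 2c, so c = -13/3.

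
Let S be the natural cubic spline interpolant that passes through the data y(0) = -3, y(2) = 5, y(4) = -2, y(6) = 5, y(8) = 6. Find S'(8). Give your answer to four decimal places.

Put M_i = S'' at the i-th knot. Here h = (2, 2, 2, 2) and Δ = (4, -7/2, 7/2, 1/2), so the interior equations h_(i-1)·M_(i-1) + 2(h_(i-1)+h_i)·M_i + h_i·M_(i+1) = 6(Δ_i − Δ_(i-1)) read
  2·M_0 + 8·M_1 + 2·M_2 = 6(Δ_1 - Δ_0) = -45
  2·M_1 + 8·M_2 + 2·M_3 = 6(Δ_2 - Δ_1) = 42
  2·M_2 + 8·M_3 + 2·M_4 = 6(Δ_3 - Δ_2) = -18
Natural end conditions: M_0 = M_4 = 0.
Solving the tridiagonal system: M_0 = 0, M_1 = -123/16, M_2 = 33/4, M_3 = -69/16, M_4 = 0.
On [6, 8], S'(x) = b_3 + 2c_3·(x - 6) + 3d_3·(x - 6)² with b_3 = Δ_3 - h_3(2M_3 + M_4)/6 = 27/8, c_3 = M_3/2 = -69/32, d_3 = (M_4 - M_3)/(6h_3) = 23/64. So S'(8) = -15/16.

-0.9375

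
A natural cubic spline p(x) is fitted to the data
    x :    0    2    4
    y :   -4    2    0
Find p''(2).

-3

With σ_i denoting the second derivative at x_i, h_i = 2, 2, and Δ_i = (y_(i+1) − y_i)/h_i = 3, -1:
  2·σ_0 + 8·σ_1 + 2·σ_2 = 6(Δ_1 - Δ_0) = -24
Natural end conditions: σ_0 = σ_2 = 0.
Solving the tridiagonal system: σ_0 = 0, σ_1 = -3, σ_2 = 0.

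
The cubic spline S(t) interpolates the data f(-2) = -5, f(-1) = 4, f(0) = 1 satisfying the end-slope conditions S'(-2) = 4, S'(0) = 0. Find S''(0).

Write M_i for S''(x_i). With h_i = 1, 1 and divided differences Δ_i = 9, -3, the continuity of S' gives the tridiagonal system
  1·M_0 + 4·M_1 + 1·M_2 = 6(Δ_1 - Δ_0) = -72
Clamped end conditions give two more equations: 2h_0·M_0 + h_0·M_1 = 6(Δ_0 - S'(-2)) = 30 and h_1·M_1 + 2h_1·M_2 = 6(S'(0) - Δ_1) = 18.
Solving the tridiagonal system: M_0 = 31, M_1 = -32, M_2 = 25.

25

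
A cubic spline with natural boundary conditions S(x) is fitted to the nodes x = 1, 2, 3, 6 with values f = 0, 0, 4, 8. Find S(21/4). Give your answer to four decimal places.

Let M_i = S''(x_i). Step sizes h_i = 1, 1, 3; slopes of the chords Δ_i = (y_(i+1) - y_i)/h_i = 0, 4, 4/3.
  1·M_0 + 4·M_1 + 1·M_2 = 6(Δ_1 - Δ_0) = 24
  1·M_1 + 8·M_2 + 3·M_3 = 6(Δ_2 - Δ_1) = -16
Natural end conditions: M_0 = M_3 = 0.
Solving the tridiagonal system: M_0 = 0, M_1 = 208/31, M_2 = -88/31, M_3 = 0.
On [3, 6], S(x) = 4 + 388/93·(x - 3) - 44/31·(x - 3)² + 44/279·(x - 3)³.
With (x - 3) = 9/4: S(21/4) = 3967/496.

7.9980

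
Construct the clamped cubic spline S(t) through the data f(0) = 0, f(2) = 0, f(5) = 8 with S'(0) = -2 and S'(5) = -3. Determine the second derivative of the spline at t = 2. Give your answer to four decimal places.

3.6000

Put m_i = S'' at the i-th knot. Here h = (2, 3) and Δ = (0, 8/3), so the interior equations h_(i-1)·m_(i-1) + 2(h_(i-1)+h_i)·m_i + h_i·m_(i+1) = 6(Δ_i − Δ_(i-1)) read
  2·m_0 + 10·m_1 + 3·m_2 = 6(Δ_1 - Δ_0) = 16
Clamped end conditions give two more equations: 2h_0·m_0 + h_0·m_1 = 6(Δ_0 - S'(0)) = 12 and h_1·m_1 + 2h_1·m_2 = 6(S'(5) - Δ_1) = -34.
Hence m_0 = 6/5, m_1 = 18/5, m_2 = -112/15.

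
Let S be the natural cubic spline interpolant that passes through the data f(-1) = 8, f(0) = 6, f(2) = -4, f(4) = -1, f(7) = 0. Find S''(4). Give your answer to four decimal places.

-2.0385

With M_i denoting the second derivative at x_i, h_i = 1, 2, 2, 3, and Δ_i = (y_(i+1) − y_i)/h_i = -2, -5, 3/2, 1/3:
  1·M_0 + 6·M_1 + 2·M_2 = 6(Δ_1 - Δ_0) = -18
  2·M_1 + 8·M_2 + 2·M_3 = 6(Δ_2 - Δ_1) = 39
  2·M_2 + 10·M_3 + 3·M_4 = 6(Δ_3 - Δ_2) = -7
Natural end conditions: M_0 = M_4 = 0.
Hence M_0 = 0, M_1 = -68/13, M_2 = 87/13, M_3 = -53/26, M_4 = 0.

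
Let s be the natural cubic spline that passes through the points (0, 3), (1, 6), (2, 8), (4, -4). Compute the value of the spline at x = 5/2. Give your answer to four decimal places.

Write m_i for s''(x_i). With h_i = 1, 1, 2 and divided differences Δ_i = 3, 2, -6, the continuity of s' gives the tridiagonal system
  1·m_0 + 4·m_1 + 1·m_2 = 6(Δ_1 - Δ_0) = -6
  1·m_1 + 6·m_2 + 2·m_3 = 6(Δ_2 - Δ_1) = -48
Natural end conditions: m_0 = m_3 = 0.
Solving: m_0 = 0, m_1 = 12/23, m_2 = -186/23, m_3 = 0.
On [2, 4], s(x) = 8 - 14/23·(x - 2) - 93/23·(x - 2)² + 31/46·(x - 2)³.
With (x - 2) = 1/2: s(5/2) = 2491/368.

6.7690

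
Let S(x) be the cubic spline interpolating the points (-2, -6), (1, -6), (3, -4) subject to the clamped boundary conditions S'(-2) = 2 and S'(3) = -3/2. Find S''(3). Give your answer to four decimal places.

Put σ_i = S'' at the i-th knot. Here h = (3, 2) and Δ = (0, 1), so the interior equations h_(i-1)·σ_(i-1) + 2(h_(i-1)+h_i)·σ_i + h_i·σ_(i+1) = 6(Δ_i − Δ_(i-1)) read
  3·σ_0 + 10·σ_1 + 2·σ_2 = 6(Δ_1 - Δ_0) = 6
Clamped end conditions give two more equations: 2h_0·σ_0 + h_0·σ_1 = 6(Δ_0 - S'(-2)) = -12 and h_1·σ_1 + 2h_1·σ_2 = 6(S'(3) - Δ_1) = -15.
Solving the tridiagonal system: σ_0 = -33/10, σ_1 = 13/5, σ_2 = -101/20.

-5.0500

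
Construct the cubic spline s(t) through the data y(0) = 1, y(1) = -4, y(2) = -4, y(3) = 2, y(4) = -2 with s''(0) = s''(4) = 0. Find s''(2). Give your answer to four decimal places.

12.4286

Let M_i = s''(x_i). Step sizes h_i = 1, 1, 1, 1; slopes of the chords Δ_i = (y_(i+1) - y_i)/h_i = -5, 0, 6, -4.
  1·M_0 + 4·M_1 + 1·M_2 = 6(Δ_1 - Δ_0) = 30
  1·M_1 + 4·M_2 + 1·M_3 = 6(Δ_2 - Δ_1) = 36
  1·M_2 + 4·M_3 + 1·M_4 = 6(Δ_3 - Δ_2) = -60
Natural end conditions: M_0 = M_4 = 0.
Hence M_0 = 0, M_1 = 123/28, M_2 = 87/7, M_3 = -507/28, M_4 = 0.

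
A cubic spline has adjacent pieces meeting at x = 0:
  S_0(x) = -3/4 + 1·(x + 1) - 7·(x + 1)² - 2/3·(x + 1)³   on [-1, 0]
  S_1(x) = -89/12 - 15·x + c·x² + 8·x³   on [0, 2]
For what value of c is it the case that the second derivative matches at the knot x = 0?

-9

S_0''(x) = -14 - 4·(x + 1), so S_0''(0) = -18. On the right, S_1''(0) = 2c, so c = -9.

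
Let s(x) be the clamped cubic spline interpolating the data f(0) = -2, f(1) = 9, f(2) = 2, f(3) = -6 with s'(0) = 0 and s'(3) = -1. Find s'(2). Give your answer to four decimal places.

-12.5333

Put M_i = s'' at the i-th knot. Here h = (1, 1, 1) and Δ = (11, -7, -8), so the interior equations h_(i-1)·M_(i-1) + 2(h_(i-1)+h_i)·M_i + h_i·M_(i+1) = 6(Δ_i − Δ_(i-1)) read
  1·M_0 + 4·M_1 + 1·M_2 = 6(Δ_1 - Δ_0) = -108
  1·M_1 + 4·M_2 + 1·M_3 = 6(Δ_2 - Δ_1) = -6
Clamped end conditions give two more equations: 2h_0·M_0 + h_0·M_1 = 6(Δ_0 - s'(0)) = 66 and h_2·M_2 + 2h_2·M_3 = 6(s'(3) - Δ_2) = 42.
Solving: M_0 = 806/15, M_1 = -622/15, M_2 = 62/15, M_3 = 284/15.
On [2, 3], s'(x) = b_2 + 2c_2·(x - 2) + 3d_2·(x - 2)² with b_2 = Δ_2 - h_2(2M_2 + M_3)/6 = -188/15, c_2 = M_2/2 = 31/15, d_2 = (M_3 - M_2)/(6h_2) = 37/15. So s'(2) = -188/15.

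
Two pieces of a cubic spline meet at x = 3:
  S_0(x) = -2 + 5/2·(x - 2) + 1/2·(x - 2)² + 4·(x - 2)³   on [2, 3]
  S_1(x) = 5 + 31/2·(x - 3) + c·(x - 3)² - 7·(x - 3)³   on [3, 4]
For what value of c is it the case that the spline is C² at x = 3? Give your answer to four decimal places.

S_0''(x) = 1 + 24·(x - 2), so S_0''(3) = 25. On the right, S_1''(3) = 2c, so c = 25/2.

12.5000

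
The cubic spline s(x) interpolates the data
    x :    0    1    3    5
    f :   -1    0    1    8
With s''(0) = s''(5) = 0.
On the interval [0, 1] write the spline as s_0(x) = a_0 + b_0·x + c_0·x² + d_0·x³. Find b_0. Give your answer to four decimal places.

1.2273

With M_i denoting the second derivative at x_i, h_i = 1, 2, 2, and Δ_i = (y_(i+1) − y_i)/h_i = 1, 1/2, 7/2:
  1·M_0 + 6·M_1 + 2·M_2 = 6(Δ_1 - Δ_0) = -3
  2·M_1 + 8·M_2 + 2·M_3 = 6(Δ_2 - Δ_1) = 18
Natural end conditions: M_0 = M_3 = 0.
Solving the tridiagonal system: M_0 = 0, M_1 = -15/11, M_2 = 57/22, M_3 = 0.
On [0, 1], with s_0(x) = a_0 + b_0·x + c_0·x² + d_0·x³: c_0 = M_0/2 = 0, d_0 = (M_1 - M_0)/(6h_0) = -5/22, b_0 = Δ_0 - h_0(2M_0 + M_1)/6 = 27/22.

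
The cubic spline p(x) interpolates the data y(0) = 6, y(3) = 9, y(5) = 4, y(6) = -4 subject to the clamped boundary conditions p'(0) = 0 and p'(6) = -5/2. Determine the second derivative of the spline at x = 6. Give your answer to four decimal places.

Let m_i = p''(x_i). Step sizes h_i = 3, 2, 1; slopes of the chords Δ_i = (y_(i+1) - y_i)/h_i = 1, -5/2, -8.
  3·m_0 + 10·m_1 + 2·m_2 = 6(Δ_1 - Δ_0) = -21
  2·m_1 + 6·m_2 + 1·m_3 = 6(Δ_2 - Δ_1) = -33
Clamped end conditions give two more equations: 2h_0·m_0 + h_0·m_1 = 6(Δ_0 - p'(0)) = 6 and h_2·m_2 + 2h_2·m_3 = 6(p'(6) - Δ_2) = 33.
Hence m_0 = 79/57, m_1 = -44/57, m_2 = -497/57, m_3 = 1189/57.

20.8596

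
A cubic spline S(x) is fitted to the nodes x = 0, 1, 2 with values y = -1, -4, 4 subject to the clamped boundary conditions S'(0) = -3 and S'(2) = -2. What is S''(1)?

32

Write m_i for S''(x_i). With h_i = 1, 1 and divided differences Δ_i = -3, 8, the continuity of S' gives the tridiagonal system
  1·m_0 + 4·m_1 + 1·m_2 = 6(Δ_1 - Δ_0) = 66
Clamped end conditions give two more equations: 2h_0·m_0 + h_0·m_1 = 6(Δ_0 - S'(0)) = 0 and h_1·m_1 + 2h_1·m_2 = 6(S'(2) - Δ_1) = -60.
Solving: m_0 = -16, m_1 = 32, m_2 = -46.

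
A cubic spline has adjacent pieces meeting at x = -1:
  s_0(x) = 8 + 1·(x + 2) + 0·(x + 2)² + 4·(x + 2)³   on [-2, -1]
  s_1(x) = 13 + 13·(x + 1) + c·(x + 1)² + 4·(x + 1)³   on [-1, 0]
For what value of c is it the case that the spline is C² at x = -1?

12

s_0''(x) = 0 + 24·(x + 2), so s_0''(-1) = 24. On the right, s_1''(-1) = 2c, so c = 12.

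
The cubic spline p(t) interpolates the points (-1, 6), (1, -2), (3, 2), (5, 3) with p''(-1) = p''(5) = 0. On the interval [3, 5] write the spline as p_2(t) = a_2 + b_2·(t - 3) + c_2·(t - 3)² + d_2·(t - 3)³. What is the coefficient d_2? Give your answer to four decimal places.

Let σ_i = p''(x_i). Step sizes h_i = 2, 2, 2; slopes of the chords Δ_i = (y_(i+1) - y_i)/h_i = -4, 2, 1/2.
  2·σ_0 + 8·σ_1 + 2·σ_2 = 6(Δ_1 - Δ_0) = 36
  2·σ_1 + 8·σ_2 + 2·σ_3 = 6(Δ_2 - Δ_1) = -9
Natural end conditions: σ_0 = σ_3 = 0.
Hence σ_0 = 0, σ_1 = 51/10, σ_2 = -12/5, σ_3 = 0.
On [3, 5], with p_2(t) = a_2 + b_2·(t - 3) + c_2·(t - 3)² + d_2·(t - 3)³: c_2 = σ_2/2 = -6/5, d_2 = (σ_3 - σ_2)/(6h_2) = 1/5, b_2 = Δ_2 - h_2(2σ_2 + σ_3)/6 = 21/10.

0.2000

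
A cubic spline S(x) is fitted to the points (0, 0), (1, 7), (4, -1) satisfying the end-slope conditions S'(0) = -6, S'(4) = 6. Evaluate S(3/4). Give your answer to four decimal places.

With σ_i denoting the second derivative at x_i, h_i = 1, 3, and Δ_i = (y_(i+1) − y_i)/h_i = 7, -8/3:
  1·σ_0 + 8·σ_1 + 3·σ_2 = 6(Δ_1 - Δ_0) = -58
Clamped end conditions give two more equations: 2h_0·σ_0 + h_0·σ_1 = 6(Δ_0 - S'(0)) = 78 and h_1·σ_1 + 2h_1·σ_2 = 6(S'(4) - Δ_1) = 52.
Solving the tridiagonal system: σ_0 = 197/4, σ_1 = -41/2, σ_2 = 227/12.
On [0, 1], S(x) = 0 - 6·x + 197/8·x² - 93/8·x³.
With x = 3/4: S(3/4) = 2277/512.

4.4473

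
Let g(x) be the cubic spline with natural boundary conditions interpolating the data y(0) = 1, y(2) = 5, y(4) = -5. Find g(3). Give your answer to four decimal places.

Write M_i for g''(x_i). With h_i = 2, 2 and divided differences Δ_i = 2, -5, the continuity of g' gives the tridiagonal system
  2·M_0 + 8·M_1 + 2·M_2 = 6(Δ_1 - Δ_0) = -42
Natural end conditions: M_0 = M_2 = 0.
Solving: M_0 = 0, M_1 = -21/4, M_2 = 0.
On [2, 4], g(x) = 5 - 3/2·(x - 2) - 21/8·(x - 2)² + 7/16·(x - 2)³.
With (x - 2) = 1: g(3) = 21/16.

1.3125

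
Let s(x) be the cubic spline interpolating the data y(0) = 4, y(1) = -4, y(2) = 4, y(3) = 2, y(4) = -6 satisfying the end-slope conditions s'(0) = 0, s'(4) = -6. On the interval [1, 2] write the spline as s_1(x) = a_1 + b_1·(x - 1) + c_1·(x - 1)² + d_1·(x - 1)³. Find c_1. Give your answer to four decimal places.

20.5714

With M_i denoting the second derivative at x_i, h_i = 1, 1, 1, 1, and Δ_i = (y_(i+1) − y_i)/h_i = -8, 8, -2, -8:
  1·M_0 + 4·M_1 + 1·M_2 = 6(Δ_1 - Δ_0) = 96
  1·M_1 + 4·M_2 + 1·M_3 = 6(Δ_2 - Δ_1) = -60
  1·M_2 + 4·M_3 + 1·M_4 = 6(Δ_3 - Δ_2) = -36
Clamped end conditions give two more equations: 2h_0·M_0 + h_0·M_1 = 6(Δ_0 - s'(0)) = -48 and h_3·M_3 + 2h_3·M_4 = 6(s'(4) - Δ_3) = 12.
Hence M_0 = -312/7, M_1 = 288/7, M_2 = -24, M_3 = -36/7, M_4 = 60/7.
On [1, 2], with s_1(x) = a_1 + b_1·(x - 1) + c_1·(x - 1)² + d_1·(x - 1)³: c_1 = M_1/2 = 144/7, d_1 = (M_2 - M_1)/(6h_1) = -76/7, b_1 = Δ_1 - h_1(2M_1 + M_2)/6 = -12/7.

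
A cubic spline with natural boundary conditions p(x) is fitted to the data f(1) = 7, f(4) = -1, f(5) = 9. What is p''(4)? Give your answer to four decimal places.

Put M_i = p'' at the i-th knot. Here h = (3, 1) and Δ = (-8/3, 10), so the interior equations h_(i-1)·M_(i-1) + 2(h_(i-1)+h_i)·M_i + h_i·M_(i+1) = 6(Δ_i − Δ_(i-1)) read
  3·M_0 + 8·M_1 + 1·M_2 = 6(Δ_1 - Δ_0) = 76
Natural end conditions: M_0 = M_2 = 0.
Hence M_0 = 0, M_1 = 19/2, M_2 = 0.

9.5000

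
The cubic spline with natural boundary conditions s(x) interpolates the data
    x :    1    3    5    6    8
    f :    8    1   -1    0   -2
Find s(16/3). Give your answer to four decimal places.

-0.6707

Write σ_i for s''(x_i). With h_i = 2, 2, 1, 2 and divided differences Δ_i = -7/2, -1, 1, -1, the continuity of s' gives the tridiagonal system
  2·σ_0 + 8·σ_1 + 2·σ_2 = 6(Δ_1 - Δ_0) = 15
  2·σ_1 + 6·σ_2 + 1·σ_3 = 6(Δ_2 - Δ_1) = 12
  1·σ_2 + 6·σ_3 + 2·σ_4 = 6(Δ_3 - Δ_2) = -12
Natural end conditions: σ_0 = σ_4 = 0.
Solving: σ_0 = 0, σ_1 = 357/256, σ_2 = 123/64, σ_3 = -297/128, σ_4 = 0.
On [5, 6], s(x) = -1 + 191/256·(x - 5) + 123/128·(x - 5)² - 181/256·(x - 5)³.
With (x - 5) = 1/3: s(16/3) = -1159/1728.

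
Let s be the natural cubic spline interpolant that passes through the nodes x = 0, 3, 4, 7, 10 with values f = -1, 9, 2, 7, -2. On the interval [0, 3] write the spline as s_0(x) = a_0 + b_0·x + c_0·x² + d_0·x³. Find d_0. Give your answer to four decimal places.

-0.4956

Write σ_i for s''(x_i). With h_i = 3, 1, 3, 3 and divided differences Δ_i = 10/3, -7, 5/3, -3, the continuity of s' gives the tridiagonal system
  3·σ_0 + 8·σ_1 + 1·σ_2 = 6(Δ_1 - Δ_0) = -62
  1·σ_1 + 8·σ_2 + 3·σ_3 = 6(Δ_2 - Δ_1) = 52
  3·σ_2 + 12·σ_3 + 3·σ_4 = 6(Δ_3 - Δ_2) = -28
Natural end conditions: σ_0 = σ_4 = 0.
Solving the tridiagonal system: σ_0 = 0, σ_1 = -339/38, σ_2 = 178/19, σ_3 = -533/114, σ_4 = 0.
On [0, 3], with s_0(x) = a_0 + b_0·x + c_0·x² + d_0·x³: c_0 = σ_0/2 = 0, d_0 = (σ_1 - σ_0)/(6h_0) = -113/228, b_0 = Δ_0 - h_0(2σ_0 + σ_1)/6 = 1777/228.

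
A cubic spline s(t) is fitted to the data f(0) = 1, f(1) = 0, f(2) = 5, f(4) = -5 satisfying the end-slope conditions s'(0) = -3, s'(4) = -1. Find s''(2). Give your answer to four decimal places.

With M_i denoting the second derivative at x_i, h_i = 1, 1, 2, and Δ_i = (y_(i+1) − y_i)/h_i = -1, 5, -5:
  1·M_0 + 4·M_1 + 1·M_2 = 6(Δ_1 - Δ_0) = 36
  1·M_1 + 6·M_2 + 2·M_3 = 6(Δ_2 - Δ_1) = -60
Clamped end conditions give two more equations: 2h_0·M_0 + h_0·M_1 = 6(Δ_0 - s'(0)) = 12 and h_2·M_2 + 2h_2·M_3 = 6(s'(4) - Δ_2) = 24.
Hence M_0 = -8/11, M_1 = 148/11, M_2 = -188/11, M_3 = 160/11.

-17.0909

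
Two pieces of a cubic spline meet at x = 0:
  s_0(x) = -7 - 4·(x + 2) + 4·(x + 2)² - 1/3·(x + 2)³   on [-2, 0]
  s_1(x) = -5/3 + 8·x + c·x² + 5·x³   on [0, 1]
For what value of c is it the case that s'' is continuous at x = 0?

2

s_0''(x) = 8 - 2·(x + 2), so s_0''(0) = 4. On the right, s_1''(0) = 2c, so c = 2.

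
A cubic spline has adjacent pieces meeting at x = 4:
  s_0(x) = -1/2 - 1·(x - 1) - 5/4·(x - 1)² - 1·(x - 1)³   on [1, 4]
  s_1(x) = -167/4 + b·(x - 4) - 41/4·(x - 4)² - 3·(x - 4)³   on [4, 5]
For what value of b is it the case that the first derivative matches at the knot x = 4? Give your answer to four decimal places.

s_0'(x) = -1 - 5/2·(x - 1) - 3·(x - 1)², so s_0'(4) = -71/2. On the right, s_1'(4) = b, so b = -71/2.

-35.5000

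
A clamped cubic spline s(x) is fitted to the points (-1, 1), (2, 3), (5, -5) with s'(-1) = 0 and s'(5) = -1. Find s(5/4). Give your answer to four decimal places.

3.2148

With σ_i denoting the second derivative at x_i, h_i = 3, 3, and Δ_i = (y_(i+1) − y_i)/h_i = 2/3, -8/3:
  3·σ_0 + 12·σ_1 + 3·σ_2 = 6(Δ_1 - Δ_0) = -20
Clamped end conditions give two more equations: 2h_0·σ_0 + h_0·σ_1 = 6(Δ_0 - s'(-1)) = 4 and h_1·σ_1 + 2h_1·σ_2 = 6(s'(5) - Δ_1) = 10.
Solving the tridiagonal system: σ_0 = 13/6, σ_1 = -3, σ_2 = 19/6.
On [-1, 2], s(x) = 1 + 0·(x + 1) + 13/12·(x + 1)² - 31/108·(x + 1)³.
With (x + 1) = 9/4: s(5/4) = 823/256.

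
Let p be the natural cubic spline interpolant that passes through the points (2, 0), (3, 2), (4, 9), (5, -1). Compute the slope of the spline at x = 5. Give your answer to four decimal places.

-14.8667

Let M_i = p''(x_i). Step sizes h_i = 1, 1, 1; slopes of the chords Δ_i = (y_(i+1) - y_i)/h_i = 2, 7, -10.
  1·M_0 + 4·M_1 + 1·M_2 = 6(Δ_1 - Δ_0) = 30
  1·M_1 + 4·M_2 + 1·M_3 = 6(Δ_2 - Δ_1) = -102
Natural end conditions: M_0 = M_3 = 0.
Hence M_0 = 0, M_1 = 74/5, M_2 = -146/5, M_3 = 0.
On [4, 5], p'(x) = b_2 + 2c_2·(x - 4) + 3d_2·(x - 4)² with b_2 = Δ_2 - h_2(2M_2 + M_3)/6 = -4/15, c_2 = M_2/2 = -73/5, d_2 = (M_3 - M_2)/(6h_2) = 73/15. So p'(5) = -223/15.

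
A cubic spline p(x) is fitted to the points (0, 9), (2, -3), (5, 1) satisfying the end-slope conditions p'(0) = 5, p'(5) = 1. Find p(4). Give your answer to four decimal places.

-1.8815

Put M_i = p'' at the i-th knot. Here h = (2, 3) and Δ = (-6, 4/3), so the interior equations h_(i-1)·M_(i-1) + 2(h_(i-1)+h_i)·M_i + h_i·M_(i+1) = 6(Δ_i − Δ_(i-1)) read
  2·M_0 + 10·M_1 + 3·M_2 = 6(Δ_1 - Δ_0) = 44
Clamped end conditions give two more equations: 2h_0·M_0 + h_0·M_1 = 6(Δ_0 - p'(0)) = -66 and h_1·M_1 + 2h_1·M_2 = 6(p'(5) - Δ_1) = -2.
Forward elimination and back-substitution give M_0 = -217/10, M_1 = 52/5, M_2 = -83/15.
On [2, 5], p(x) = -3 - 63/10·(x - 2) + 26/5·(x - 2)² - 239/270·(x - 2)³.
With (x - 2) = 2: p(4) = -254/135.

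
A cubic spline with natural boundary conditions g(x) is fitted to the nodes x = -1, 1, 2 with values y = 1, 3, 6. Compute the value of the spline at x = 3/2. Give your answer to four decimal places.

Write σ_i for g''(x_i). With h_i = 2, 1 and divided differences Δ_i = 1, 3, the continuity of g' gives the tridiagonal system
  2·σ_0 + 6·σ_1 + 1·σ_2 = 6(Δ_1 - Δ_0) = 12
Natural end conditions: σ_0 = σ_2 = 0.
Solving: σ_0 = 0, σ_1 = 2, σ_2 = 0.
On [1, 2], g(x) = 3 + 7/3·(x - 1) + 1·(x - 1)² - 1/3·(x - 1)³.
With (x - 1) = 1/2: g(3/2) = 35/8.

4.3750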